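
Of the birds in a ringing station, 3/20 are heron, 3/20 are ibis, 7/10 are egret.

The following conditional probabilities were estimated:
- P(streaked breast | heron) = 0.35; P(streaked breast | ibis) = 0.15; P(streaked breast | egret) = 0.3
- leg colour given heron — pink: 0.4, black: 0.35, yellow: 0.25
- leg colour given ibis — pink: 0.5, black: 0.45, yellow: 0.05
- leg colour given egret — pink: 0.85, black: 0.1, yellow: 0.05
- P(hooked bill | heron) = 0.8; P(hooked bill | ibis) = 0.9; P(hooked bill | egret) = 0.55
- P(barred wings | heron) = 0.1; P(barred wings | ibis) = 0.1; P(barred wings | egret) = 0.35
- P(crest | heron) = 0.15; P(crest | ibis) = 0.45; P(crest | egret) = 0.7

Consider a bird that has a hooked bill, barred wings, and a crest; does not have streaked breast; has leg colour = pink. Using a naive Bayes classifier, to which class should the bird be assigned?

egret

heron: 0.15 × (1−0.35) × 0.4 × 0.8 × 0.1 × 0.15 = 0.000468
ibis: 0.15 × (1−0.15) × 0.5 × 0.9 × 0.1 × 0.45 = 0.002581875
egret: 0.7 × (1−0.3) × 0.85 × 0.55 × 0.35 × 0.7 = 0.056123375
Highest score → egret.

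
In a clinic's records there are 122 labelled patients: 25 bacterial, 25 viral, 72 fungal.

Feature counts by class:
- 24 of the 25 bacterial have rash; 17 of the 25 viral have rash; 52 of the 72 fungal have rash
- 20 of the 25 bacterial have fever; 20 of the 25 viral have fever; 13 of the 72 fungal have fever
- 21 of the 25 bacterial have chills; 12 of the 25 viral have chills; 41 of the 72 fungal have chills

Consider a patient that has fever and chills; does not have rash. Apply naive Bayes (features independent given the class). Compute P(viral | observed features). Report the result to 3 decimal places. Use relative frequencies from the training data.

bacterial: (25/122) × (1/25) × (20/25) × (21/25) ≈ 0.0055082
viral: (25/122) × (8/25) × (20/25) × (12/25) ≈ 0.0251803
fungal: (72/122) × (20/72) × (13/72) × (41/72) ≈ 0.0168551
P(viral | x) = 0.0251803 / 0.0475436 ≈ 0.530

0.530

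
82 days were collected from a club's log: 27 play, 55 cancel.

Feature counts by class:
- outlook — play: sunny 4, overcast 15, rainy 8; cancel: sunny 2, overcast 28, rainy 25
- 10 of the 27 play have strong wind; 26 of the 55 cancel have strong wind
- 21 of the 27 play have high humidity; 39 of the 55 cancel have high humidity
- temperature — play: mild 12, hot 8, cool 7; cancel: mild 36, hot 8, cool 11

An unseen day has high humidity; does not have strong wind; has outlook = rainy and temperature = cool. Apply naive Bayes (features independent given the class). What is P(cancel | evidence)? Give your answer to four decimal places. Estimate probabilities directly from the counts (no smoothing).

0.6480

play: (27/82) × (8/27) × (17/27) × (21/27) × (7/27) ≈ 0.0123866
cancel: (55/82) × (25/55) × (29/55) × (39/55) × (11/55) ≈ 0.0227978
P(cancel | x) = 0.0227978 / 0.0351844 ≈ 0.6480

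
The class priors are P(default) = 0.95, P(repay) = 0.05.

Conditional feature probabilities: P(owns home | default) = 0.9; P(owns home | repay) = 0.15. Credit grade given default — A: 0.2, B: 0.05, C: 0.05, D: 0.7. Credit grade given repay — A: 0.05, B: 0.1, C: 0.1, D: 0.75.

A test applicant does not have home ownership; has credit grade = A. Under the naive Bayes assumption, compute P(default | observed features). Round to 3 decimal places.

default: 0.95 × (1−0.9) × 0.2 = 0.019
repay: 0.05 × (1−0.15) × 0.05 = 0.002125
P(default | x) = 0.019 / 0.021125 ≈ 0.899

0.899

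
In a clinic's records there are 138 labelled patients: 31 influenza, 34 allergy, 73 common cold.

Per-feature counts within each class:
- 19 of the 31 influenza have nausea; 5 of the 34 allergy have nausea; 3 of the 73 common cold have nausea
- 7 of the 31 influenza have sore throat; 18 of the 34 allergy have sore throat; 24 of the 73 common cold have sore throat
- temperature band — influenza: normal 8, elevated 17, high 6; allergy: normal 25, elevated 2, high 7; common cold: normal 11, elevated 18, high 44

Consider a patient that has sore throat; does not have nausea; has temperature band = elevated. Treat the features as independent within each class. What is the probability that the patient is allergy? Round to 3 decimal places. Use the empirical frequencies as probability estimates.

influenza: (31/138) × (12/31) × (7/31) × (17/31) ≈ 0.0107678
allergy: (34/138) × (29/34) × (18/34) × (2/34) ≈ 0.00654431
common cold: (73/138) × (70/73) × (24/73) × (18/73) ≈ 0.0411204
P(allergy | x) = 0.00654431 / 0.05843251 ≈ 0.112

0.112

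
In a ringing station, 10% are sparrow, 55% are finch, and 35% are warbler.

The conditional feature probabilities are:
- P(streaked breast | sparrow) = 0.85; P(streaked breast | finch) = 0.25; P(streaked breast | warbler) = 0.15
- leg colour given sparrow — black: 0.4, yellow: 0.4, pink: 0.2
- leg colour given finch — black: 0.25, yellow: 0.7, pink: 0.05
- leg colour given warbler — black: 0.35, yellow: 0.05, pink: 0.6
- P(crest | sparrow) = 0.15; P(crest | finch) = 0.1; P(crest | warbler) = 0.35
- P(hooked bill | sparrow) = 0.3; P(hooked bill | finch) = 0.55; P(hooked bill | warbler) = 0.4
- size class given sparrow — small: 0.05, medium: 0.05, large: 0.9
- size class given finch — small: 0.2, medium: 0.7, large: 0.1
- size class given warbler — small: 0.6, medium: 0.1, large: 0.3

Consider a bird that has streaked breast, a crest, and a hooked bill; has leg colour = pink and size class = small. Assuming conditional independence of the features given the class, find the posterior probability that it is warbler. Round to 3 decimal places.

0.959

sparrow: 0.1 × 0.85 × 0.2 × 0.15 × 0.3 × 0.05 = 0.00003825
finch: 0.55 × 0.25 × 0.05 × 0.1 × 0.55 × 0.2 = 0.000075625
warbler: 0.35 × 0.15 × 0.6 × 0.35 × 0.4 × 0.6 = 0.002646
P(warbler | x) = 0.002646 / 0.002759875 ≈ 0.959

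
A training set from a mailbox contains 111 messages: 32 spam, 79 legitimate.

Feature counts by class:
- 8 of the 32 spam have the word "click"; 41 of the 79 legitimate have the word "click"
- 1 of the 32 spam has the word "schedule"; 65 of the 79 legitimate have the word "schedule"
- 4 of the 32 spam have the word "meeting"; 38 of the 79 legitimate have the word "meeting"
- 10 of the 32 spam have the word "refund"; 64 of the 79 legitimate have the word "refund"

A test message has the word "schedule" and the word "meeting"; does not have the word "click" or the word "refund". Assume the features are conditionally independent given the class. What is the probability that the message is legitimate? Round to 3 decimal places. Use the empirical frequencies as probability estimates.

0.978

spam: (32/111) × (24/32) × (1/32) × (4/32) × (22/32) ≈ 0.000580659
legitimate: (79/111) × (38/79) × (65/79) × (38/79) × (15/79) ≈ 0.0257257
P(legitimate | x) = 0.0257257 / 0.026306359 ≈ 0.978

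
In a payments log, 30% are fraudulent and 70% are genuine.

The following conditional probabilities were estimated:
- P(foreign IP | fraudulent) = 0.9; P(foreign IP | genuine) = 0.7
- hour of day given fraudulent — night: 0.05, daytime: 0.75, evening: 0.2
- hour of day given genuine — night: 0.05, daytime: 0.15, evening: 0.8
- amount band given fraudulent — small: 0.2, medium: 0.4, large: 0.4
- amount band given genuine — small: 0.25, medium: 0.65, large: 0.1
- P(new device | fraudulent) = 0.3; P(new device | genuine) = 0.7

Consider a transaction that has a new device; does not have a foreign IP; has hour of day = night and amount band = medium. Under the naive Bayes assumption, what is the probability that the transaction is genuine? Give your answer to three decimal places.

0.964

fraudulent: 0.3 × (1−0.9) × 0.05 × 0.4 × 0.3 = 0.00018
genuine: 0.7 × (1−0.7) × 0.05 × 0.65 × 0.7 = 0.0047775
P(genuine | x) = 0.0047775 / 0.0049575 ≈ 0.964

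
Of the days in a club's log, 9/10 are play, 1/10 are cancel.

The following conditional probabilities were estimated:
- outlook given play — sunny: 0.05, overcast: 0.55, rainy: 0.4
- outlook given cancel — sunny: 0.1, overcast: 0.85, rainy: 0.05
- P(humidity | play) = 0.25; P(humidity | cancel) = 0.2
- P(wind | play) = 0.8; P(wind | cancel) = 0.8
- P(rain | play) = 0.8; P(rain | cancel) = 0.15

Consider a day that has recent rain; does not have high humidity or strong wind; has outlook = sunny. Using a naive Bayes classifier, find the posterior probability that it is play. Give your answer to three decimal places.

0.957

play: 0.9 × 0.05 × (1−0.25) × (1−0.8) × 0.8 = 0.0054
cancel: 0.1 × 0.1 × (1−0.2) × (1−0.8) × 0.15 = 0.00024
P(play | x) = 0.0054 / 0.00564 ≈ 0.957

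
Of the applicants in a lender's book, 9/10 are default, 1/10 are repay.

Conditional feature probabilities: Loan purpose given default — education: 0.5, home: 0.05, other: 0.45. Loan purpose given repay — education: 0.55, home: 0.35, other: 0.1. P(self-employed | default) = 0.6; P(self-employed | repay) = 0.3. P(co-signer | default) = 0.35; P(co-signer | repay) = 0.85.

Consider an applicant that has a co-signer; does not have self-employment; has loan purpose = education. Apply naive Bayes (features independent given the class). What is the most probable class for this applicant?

default

default: 0.9 × 0.5 × (1−0.6) × 0.35 = 0.063
repay: 0.1 × 0.55 × (1−0.3) × 0.85 = 0.032725
Highest score → default.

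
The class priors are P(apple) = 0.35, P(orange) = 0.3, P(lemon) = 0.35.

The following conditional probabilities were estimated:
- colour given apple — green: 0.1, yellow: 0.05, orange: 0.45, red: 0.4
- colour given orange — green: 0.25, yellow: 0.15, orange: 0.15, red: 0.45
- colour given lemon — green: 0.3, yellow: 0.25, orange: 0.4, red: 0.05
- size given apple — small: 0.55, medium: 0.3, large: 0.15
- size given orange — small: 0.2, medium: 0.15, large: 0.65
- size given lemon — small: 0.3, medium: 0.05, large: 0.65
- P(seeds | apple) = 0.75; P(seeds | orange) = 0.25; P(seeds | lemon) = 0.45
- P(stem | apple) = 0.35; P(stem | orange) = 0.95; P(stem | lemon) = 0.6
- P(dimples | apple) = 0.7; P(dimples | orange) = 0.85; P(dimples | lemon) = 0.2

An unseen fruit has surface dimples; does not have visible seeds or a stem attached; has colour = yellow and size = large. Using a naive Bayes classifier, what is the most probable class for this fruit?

apple: 0.35 × 0.05 × 0.15 × (1−0.75) × (1−0.35) × 0.7 = 0.00029859375
orange: 0.3 × 0.15 × 0.65 × (1−0.25) × (1−0.95) × 0.85 = 0.00093234375
lemon: 0.35 × 0.25 × 0.65 × (1−0.45) × (1−0.6) × 0.2 = 0.0025025
Highest score → lemon.

lemon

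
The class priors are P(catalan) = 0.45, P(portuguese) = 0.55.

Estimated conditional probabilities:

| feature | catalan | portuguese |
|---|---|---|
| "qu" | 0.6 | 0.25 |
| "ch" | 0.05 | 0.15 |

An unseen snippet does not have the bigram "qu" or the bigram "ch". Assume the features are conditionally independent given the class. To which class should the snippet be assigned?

portuguese

catalan: 0.45 × (1−0.6) × (1−0.05) = 0.171
portuguese: 0.55 × (1−0.25) × (1−0.15) = 0.350625
Highest score → portuguese.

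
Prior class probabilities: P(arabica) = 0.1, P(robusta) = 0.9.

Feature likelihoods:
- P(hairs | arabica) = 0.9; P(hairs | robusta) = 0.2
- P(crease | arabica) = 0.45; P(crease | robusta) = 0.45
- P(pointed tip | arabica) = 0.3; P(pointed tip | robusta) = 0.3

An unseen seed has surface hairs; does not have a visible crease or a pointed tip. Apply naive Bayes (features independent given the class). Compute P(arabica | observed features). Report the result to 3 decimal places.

arabica: 0.1 × 0.9 × (1−0.45) × (1−0.3) = 0.03465
robusta: 0.9 × 0.2 × (1−0.45) × (1−0.3) = 0.0693
P(arabica | x) = 0.03465 / 0.10395 ≈ 0.333

0.333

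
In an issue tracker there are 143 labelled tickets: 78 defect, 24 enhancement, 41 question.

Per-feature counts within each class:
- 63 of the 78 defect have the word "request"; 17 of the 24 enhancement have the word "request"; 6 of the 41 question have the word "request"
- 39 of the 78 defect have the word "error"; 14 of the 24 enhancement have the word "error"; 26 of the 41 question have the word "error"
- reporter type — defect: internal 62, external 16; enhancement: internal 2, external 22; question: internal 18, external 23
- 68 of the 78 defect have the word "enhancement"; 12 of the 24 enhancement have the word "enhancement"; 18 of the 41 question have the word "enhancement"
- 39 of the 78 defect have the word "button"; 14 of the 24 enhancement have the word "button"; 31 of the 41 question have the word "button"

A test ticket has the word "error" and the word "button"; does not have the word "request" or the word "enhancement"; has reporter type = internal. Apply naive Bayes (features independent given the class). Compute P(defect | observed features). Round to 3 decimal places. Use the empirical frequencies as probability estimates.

defect: (78/143) × (15/78) × (39/78) × (62/78) × (10/78) × (39/78) ≈ 0.00267238
enhancement: (24/143) × (7/24) × (14/24) × (2/24) × (12/24) × (14/24) ≈ 0.00069404
question: (41/143) × (35/41) × (26/41) × (18/41) × (23/41) × (31/41) ≈ 0.0289023
P(defect | x) = 0.00267238 / 0.03226872 ≈ 0.083

0.083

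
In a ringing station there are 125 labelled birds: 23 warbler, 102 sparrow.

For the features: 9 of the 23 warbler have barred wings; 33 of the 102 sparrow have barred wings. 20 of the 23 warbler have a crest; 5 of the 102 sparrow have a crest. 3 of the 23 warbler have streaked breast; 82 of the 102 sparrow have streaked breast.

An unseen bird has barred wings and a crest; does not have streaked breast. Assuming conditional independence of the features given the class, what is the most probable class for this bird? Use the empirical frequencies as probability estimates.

warbler: (23/125) × (9/23) × (20/23) × (20/23) ≈ 0.0544423
sparrow: (102/125) × (33/102) × (5/102) × (20/102) ≈ 0.00253749
Highest score → warbler.

warbler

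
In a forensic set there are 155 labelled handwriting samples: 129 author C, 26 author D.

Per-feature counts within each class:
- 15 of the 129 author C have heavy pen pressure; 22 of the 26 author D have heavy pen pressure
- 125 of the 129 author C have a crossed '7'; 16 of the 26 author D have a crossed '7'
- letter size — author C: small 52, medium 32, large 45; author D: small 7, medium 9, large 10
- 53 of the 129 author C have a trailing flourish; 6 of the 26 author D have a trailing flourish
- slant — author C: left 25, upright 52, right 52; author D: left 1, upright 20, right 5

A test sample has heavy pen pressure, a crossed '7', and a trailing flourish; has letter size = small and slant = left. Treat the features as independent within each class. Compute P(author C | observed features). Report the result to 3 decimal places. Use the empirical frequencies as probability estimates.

author C: (129/155) × (15/129) × (125/129) × (52/129) × (53/129) × (25/129) ≈ 0.00300975
author D: (26/155) × (22/26) × (16/26) × (7/26) × (6/26) × (1/26) ≈ 0.000208721
P(author C | x) = 0.00300975 / 0.003218471 ≈ 0.935

0.935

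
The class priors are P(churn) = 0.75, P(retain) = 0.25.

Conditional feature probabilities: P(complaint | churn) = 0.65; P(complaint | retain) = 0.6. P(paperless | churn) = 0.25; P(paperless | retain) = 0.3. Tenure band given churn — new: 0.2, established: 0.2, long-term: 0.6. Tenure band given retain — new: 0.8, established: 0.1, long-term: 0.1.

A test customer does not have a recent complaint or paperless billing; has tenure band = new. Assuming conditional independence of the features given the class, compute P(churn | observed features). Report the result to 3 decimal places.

0.413

churn: 0.75 × (1−0.65) × (1−0.25) × 0.2 = 0.039375
retain: 0.25 × (1−0.6) × (1−0.3) × 0.8 = 0.056
P(churn | x) = 0.039375 / 0.095375 ≈ 0.413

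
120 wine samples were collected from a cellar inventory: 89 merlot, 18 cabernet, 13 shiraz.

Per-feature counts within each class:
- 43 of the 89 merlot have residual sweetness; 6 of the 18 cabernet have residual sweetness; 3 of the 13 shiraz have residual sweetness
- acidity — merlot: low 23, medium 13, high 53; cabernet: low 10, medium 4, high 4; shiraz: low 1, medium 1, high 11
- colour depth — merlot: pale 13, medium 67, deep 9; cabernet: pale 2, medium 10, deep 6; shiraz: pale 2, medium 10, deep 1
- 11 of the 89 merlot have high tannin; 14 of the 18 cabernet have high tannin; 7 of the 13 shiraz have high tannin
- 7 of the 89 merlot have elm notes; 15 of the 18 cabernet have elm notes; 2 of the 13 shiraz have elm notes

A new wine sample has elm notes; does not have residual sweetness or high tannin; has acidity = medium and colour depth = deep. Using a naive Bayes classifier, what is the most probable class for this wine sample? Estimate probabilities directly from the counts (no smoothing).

merlot: (89/120) × (46/89) × (13/89) × (9/89) × (78/89) × (7/89) ≈ 0.000390297
cabernet: (18/120) × (12/18) × (4/18) × (6/18) × (4/18) × (15/18) ≈ 0.00137174
shiraz: (13/120) × (10/13) × (1/13) × (1/13) × (6/13) × (2/13) ≈ 0.0000350128
Highest score → cabernet.

cabernet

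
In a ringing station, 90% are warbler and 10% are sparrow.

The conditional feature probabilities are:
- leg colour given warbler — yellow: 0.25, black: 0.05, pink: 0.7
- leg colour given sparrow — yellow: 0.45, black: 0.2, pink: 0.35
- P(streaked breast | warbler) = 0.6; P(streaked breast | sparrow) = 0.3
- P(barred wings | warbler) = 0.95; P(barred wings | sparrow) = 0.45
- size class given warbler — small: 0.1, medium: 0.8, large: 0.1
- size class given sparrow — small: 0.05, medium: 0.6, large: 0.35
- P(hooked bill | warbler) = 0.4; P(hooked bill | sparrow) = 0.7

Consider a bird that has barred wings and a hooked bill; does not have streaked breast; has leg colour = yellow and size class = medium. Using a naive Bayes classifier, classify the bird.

warbler: 0.9 × 0.25 × (1−0.6) × 0.95 × 0.8 × 0.4 = 0.02736
sparrow: 0.1 × 0.45 × (1−0.3) × 0.45 × 0.6 × 0.7 = 0.0059535
Highest score → warbler.

warbler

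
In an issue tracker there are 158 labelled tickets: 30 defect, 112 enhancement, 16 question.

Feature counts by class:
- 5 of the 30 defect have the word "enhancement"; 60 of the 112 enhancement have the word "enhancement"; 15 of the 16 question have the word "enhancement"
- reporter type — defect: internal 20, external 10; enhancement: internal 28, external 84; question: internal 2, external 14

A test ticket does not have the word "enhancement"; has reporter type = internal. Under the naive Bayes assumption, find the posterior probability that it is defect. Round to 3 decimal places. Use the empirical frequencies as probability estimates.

0.559

defect: (30/158) × (25/30) × (20/30) ≈ 0.105485
enhancement: (112/158) × (52/112) × (28/112) ≈ 0.0822785
question: (16/158) × (1/16) × (2/16) ≈ 0.000791139
P(defect | x) = 0.105485 / 0.188554639 ≈ 0.559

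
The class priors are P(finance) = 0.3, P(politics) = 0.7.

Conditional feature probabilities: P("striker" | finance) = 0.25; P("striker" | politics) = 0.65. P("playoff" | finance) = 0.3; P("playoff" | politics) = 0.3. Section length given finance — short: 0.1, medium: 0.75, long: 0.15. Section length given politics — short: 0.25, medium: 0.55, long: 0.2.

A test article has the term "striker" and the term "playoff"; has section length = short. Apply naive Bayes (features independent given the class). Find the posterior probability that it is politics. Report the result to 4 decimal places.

0.9381

finance: 0.3 × 0.25 × 0.3 × 0.1 = 0.00225
politics: 0.7 × 0.65 × 0.3 × 0.25 = 0.034125
P(politics | x) = 0.034125 / 0.036375 ≈ 0.9381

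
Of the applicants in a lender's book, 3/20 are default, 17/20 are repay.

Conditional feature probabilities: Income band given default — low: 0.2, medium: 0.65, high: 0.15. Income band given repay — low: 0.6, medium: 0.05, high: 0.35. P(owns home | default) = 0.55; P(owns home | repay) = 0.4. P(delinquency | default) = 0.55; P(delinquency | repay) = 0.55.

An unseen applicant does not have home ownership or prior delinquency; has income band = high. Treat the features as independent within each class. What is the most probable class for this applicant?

default: 0.15 × 0.15 × (1−0.55) × (1−0.55) = 0.00455625
repay: 0.85 × 0.35 × (1−0.4) × (1−0.55) = 0.080325
Highest score → repay.

repay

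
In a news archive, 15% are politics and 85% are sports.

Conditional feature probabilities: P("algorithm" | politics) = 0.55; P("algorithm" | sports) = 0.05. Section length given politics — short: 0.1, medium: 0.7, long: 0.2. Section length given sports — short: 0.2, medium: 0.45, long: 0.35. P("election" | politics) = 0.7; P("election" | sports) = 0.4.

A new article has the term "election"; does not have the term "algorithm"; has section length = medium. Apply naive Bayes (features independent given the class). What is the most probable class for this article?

sports

politics: 0.15 × (1−0.55) × 0.7 × 0.7 = 0.033075
sports: 0.85 × (1−0.05) × 0.45 × 0.4 = 0.14535
Highest score → sports.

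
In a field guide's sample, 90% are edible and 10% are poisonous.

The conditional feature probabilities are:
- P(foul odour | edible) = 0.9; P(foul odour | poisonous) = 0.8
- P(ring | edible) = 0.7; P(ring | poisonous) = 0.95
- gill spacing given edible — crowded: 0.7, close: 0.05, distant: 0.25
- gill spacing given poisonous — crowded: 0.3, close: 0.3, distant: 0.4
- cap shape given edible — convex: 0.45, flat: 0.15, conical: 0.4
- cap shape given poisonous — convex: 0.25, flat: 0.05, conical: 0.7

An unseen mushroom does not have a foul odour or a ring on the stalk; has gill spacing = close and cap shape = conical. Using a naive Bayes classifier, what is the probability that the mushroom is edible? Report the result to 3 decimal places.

0.720

edible: 0.9 × (1−0.9) × (1−0.7) × 0.05 × 0.4 = 0.00054
poisonous: 0.1 × (1−0.8) × (1−0.95) × 0.3 × 0.7 = 0.00021
P(edible | x) = 0.00054 / 0.00075 ≈ 0.720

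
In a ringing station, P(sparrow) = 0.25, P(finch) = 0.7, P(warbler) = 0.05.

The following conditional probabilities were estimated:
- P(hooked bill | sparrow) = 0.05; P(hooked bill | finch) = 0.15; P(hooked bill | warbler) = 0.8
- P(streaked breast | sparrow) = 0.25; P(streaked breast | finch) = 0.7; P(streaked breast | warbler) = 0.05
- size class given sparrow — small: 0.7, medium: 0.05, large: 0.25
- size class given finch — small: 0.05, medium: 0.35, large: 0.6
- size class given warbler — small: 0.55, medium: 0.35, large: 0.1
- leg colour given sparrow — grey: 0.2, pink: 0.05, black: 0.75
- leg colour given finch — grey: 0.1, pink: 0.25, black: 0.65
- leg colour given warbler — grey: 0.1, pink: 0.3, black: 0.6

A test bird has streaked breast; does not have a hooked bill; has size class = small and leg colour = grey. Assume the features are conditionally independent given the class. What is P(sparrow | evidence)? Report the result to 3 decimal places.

0.798

sparrow: 0.25 × (1−0.05) × 0.25 × 0.7 × 0.2 = 0.0083125
finch: 0.7 × (1−0.15) × 0.7 × 0.05 × 0.1 = 0.0020825
warbler: 0.05 × (1−0.8) × 0.05 × 0.55 × 0.1 = 0.0000275
P(sparrow | x) = 0.0083125 / 0.0104225 ≈ 0.798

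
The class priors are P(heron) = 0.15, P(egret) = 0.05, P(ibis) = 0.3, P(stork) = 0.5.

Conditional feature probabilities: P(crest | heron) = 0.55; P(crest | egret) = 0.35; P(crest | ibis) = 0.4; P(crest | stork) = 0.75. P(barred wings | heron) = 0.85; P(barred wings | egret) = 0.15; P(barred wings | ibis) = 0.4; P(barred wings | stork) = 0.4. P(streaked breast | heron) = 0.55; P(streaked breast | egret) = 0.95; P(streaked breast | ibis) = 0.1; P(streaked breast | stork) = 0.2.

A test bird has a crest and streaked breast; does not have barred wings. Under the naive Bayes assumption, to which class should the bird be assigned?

stork

heron: 0.15 × 0.55 × (1−0.85) × 0.55 = 0.00680625
egret: 0.05 × 0.35 × (1−0.15) × 0.95 = 0.01413125
ibis: 0.3 × 0.4 × (1−0.4) × 0.1 = 0.0072
stork: 0.5 × 0.75 × (1−0.4) × 0.2 = 0.045
Highest score → stork.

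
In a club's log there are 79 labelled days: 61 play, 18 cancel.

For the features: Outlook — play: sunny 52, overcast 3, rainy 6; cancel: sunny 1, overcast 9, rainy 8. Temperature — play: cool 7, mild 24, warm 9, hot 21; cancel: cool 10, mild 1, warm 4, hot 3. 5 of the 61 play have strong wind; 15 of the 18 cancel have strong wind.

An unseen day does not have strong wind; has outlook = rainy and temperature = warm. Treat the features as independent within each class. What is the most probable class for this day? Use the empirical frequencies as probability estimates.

play

play: (61/79) × (6/61) × (9/61) × (56/61) ≈ 0.0102871
cancel: (18/79) × (8/18) × (4/18) × (3/18) ≈ 0.00375059
Highest score → play.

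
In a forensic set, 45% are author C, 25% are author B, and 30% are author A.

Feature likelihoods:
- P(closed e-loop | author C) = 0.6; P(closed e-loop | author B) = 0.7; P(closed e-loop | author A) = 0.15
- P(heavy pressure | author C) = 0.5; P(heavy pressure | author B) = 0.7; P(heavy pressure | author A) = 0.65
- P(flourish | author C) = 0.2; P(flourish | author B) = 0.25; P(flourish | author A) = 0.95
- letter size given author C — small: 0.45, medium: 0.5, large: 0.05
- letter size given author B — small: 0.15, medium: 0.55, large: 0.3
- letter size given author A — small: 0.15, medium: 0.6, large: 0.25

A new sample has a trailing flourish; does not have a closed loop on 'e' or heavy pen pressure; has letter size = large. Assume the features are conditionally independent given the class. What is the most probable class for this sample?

author C: 0.45 × (1−0.6) × (1−0.5) × 0.2 × 0.05 = 0.0009
author B: 0.25 × (1−0.7) × (1−0.7) × 0.25 × 0.3 = 0.0016875
author A: 0.3 × (1−0.15) × (1−0.65) × 0.95 × 0.25 = 0.021196875
Highest score → author A.

author A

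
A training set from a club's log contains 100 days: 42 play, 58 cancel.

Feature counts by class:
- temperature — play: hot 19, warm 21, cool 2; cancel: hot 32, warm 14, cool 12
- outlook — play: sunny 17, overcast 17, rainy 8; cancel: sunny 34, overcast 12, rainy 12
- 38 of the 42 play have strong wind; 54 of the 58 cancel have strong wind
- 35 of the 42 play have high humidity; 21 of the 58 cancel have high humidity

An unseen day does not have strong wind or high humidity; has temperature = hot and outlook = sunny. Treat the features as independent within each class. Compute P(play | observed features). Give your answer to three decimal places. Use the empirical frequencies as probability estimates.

play: (42/100) × (19/42) × (17/42) × (4/42) × (7/42) ≈ 0.00122071
cancel: (58/100) × (32/58) × (34/58) × (4/58) × (37/58) ≈ 0.0082529
P(play | x) = 0.00122071 / 0.00947361 ≈ 0.129

0.129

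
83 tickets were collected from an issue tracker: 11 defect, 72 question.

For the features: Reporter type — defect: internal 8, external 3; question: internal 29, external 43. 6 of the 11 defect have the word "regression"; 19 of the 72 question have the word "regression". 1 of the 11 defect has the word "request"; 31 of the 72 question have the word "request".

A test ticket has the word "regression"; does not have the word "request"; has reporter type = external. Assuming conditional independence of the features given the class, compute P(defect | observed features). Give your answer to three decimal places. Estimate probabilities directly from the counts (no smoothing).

defect: (11/83) × (3/11) × (6/11) × (10/11) ≈ 0.0179229
question: (72/83) × (43/72) × (19/72) × (41/72) ≈ 0.0778508
P(defect | x) = 0.0179229 / 0.0957737 ≈ 0.187

0.187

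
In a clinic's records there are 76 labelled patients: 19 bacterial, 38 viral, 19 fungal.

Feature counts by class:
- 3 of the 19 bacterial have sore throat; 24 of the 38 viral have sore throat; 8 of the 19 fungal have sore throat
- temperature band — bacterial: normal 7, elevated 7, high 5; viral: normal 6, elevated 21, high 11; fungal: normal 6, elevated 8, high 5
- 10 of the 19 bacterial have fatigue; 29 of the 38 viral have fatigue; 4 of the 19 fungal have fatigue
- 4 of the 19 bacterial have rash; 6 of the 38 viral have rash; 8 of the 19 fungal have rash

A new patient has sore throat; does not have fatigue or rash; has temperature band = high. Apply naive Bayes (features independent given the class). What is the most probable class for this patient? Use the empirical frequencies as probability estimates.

bacterial: (19/76) × (3/19) × (5/19) × (9/19) × (15/19) ≈ 0.00388464
viral: (38/76) × (24/38) × (11/38) × (9/38) × (32/38) ≈ 0.0182319
fungal: (19/76) × (8/19) × (5/19) × (15/19) × (11/19) ≈ 0.012661
Highest score → viral.

viral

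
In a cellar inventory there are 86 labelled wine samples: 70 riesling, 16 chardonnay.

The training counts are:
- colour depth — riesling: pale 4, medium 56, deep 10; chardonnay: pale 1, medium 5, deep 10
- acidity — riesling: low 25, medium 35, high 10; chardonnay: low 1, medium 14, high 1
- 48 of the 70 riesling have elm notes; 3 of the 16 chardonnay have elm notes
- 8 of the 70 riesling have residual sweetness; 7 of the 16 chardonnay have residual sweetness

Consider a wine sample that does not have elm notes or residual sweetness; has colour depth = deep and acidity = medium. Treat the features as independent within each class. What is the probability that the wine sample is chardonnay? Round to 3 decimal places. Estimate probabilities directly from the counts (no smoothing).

0.742

riesling: (70/86) × (10/70) × (35/70) × (22/70) × (62/70) ≈ 0.0161841
chardonnay: (16/86) × (10/16) × (14/16) × (13/16) × (9/16) ≈ 0.0465003
P(chardonnay | x) = 0.0465003 / 0.0626844 ≈ 0.742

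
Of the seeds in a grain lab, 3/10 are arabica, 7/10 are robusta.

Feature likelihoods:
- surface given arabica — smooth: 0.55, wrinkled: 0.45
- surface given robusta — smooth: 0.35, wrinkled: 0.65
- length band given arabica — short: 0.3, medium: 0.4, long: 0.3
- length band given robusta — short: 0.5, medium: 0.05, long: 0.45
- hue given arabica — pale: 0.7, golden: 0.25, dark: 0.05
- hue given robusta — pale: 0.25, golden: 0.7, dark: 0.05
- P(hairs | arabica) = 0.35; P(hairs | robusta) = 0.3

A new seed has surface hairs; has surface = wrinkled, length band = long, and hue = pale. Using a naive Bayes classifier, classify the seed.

arabica: 0.3 × 0.45 × 0.3 × 0.7 × 0.35 = 0.0099225
robusta: 0.7 × 0.65 × 0.45 × 0.25 × 0.3 = 0.01535625
Highest score → robusta.

robusta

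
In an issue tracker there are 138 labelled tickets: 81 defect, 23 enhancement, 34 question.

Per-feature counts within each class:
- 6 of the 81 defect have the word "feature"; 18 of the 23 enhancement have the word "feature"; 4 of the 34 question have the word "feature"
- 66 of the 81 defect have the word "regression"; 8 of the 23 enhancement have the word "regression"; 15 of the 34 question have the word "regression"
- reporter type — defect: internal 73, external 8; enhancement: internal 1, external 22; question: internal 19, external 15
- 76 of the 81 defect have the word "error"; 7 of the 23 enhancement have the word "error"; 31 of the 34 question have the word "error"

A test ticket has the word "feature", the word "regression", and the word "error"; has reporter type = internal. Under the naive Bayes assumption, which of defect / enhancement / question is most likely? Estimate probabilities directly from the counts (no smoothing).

defect: (81/138) × (6/81) × (66/81) × (73/81) × (76/81) ≈ 0.0299569
enhancement: (23/138) × (18/23) × (8/23) × (1/23) × (7/23) ≈ 0.000600341
question: (34/138) × (4/34) × (15/34) × (19/34) × (31/34) ≈ 0.00651554
Highest score → defect.

defect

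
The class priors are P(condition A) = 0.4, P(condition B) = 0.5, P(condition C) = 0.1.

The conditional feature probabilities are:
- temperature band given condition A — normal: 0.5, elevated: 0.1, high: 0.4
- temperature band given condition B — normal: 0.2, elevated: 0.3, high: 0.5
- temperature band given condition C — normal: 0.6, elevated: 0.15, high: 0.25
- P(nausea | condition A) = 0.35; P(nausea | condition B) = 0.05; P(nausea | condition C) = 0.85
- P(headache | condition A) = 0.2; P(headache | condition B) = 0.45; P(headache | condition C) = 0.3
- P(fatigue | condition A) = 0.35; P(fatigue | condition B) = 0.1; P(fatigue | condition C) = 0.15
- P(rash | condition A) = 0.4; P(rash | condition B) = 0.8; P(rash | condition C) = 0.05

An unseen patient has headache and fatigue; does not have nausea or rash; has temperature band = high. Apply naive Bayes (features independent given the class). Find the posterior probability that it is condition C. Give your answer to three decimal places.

0.024

condition A: 0.4 × 0.4 × (1−0.35) × 0.2 × 0.35 × (1−0.4) = 0.004368
condition B: 0.5 × 0.5 × (1−0.05) × 0.45 × 0.1 × (1−0.8) = 0.0021375
condition C: 0.1 × 0.25 × (1−0.85) × 0.3 × 0.15 × (1−0.05) = 0.0001603125
P(condition C | x) = 0.0001603125 / 0.0066658125 ≈ 0.024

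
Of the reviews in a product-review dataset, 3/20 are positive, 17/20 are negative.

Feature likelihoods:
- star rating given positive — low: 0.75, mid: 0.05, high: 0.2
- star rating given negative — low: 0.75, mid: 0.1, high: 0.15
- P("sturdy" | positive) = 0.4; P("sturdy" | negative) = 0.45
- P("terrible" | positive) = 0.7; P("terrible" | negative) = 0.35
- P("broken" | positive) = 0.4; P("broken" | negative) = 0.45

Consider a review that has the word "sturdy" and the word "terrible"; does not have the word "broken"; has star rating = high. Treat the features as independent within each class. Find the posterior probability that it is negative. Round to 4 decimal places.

0.6867

positive: 0.15 × 0.2 × 0.4 × 0.7 × (1−0.4) = 0.00504
negative: 0.85 × 0.15 × 0.45 × 0.35 × (1−0.45) = 0.0110446875
P(negative | x) = 0.0110446875 / 0.0160846875 ≈ 0.6867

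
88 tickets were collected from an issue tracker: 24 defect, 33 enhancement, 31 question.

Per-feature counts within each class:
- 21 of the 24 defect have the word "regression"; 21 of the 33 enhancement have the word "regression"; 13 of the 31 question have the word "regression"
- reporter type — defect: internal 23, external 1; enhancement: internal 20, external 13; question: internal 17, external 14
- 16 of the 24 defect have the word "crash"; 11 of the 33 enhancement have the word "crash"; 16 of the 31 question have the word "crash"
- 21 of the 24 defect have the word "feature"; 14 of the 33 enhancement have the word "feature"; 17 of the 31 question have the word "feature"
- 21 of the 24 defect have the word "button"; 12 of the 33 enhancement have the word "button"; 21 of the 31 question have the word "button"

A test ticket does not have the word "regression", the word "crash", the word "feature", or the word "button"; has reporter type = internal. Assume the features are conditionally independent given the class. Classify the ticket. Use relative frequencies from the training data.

enhancement

defect: (24/88) × (3/24) × (23/24) × (8/24) × (3/24) × (3/24) ≈ 0.000170159
enhancement: (33/88) × (12/33) × (20/33) × (22/33) × (19/33) × (21/33) ≈ 0.0201868
question: (31/88) × (18/31) × (17/31) × (15/31) × (14/31) × (10/31) ≈ 0.00790699
Highest score → enhancement.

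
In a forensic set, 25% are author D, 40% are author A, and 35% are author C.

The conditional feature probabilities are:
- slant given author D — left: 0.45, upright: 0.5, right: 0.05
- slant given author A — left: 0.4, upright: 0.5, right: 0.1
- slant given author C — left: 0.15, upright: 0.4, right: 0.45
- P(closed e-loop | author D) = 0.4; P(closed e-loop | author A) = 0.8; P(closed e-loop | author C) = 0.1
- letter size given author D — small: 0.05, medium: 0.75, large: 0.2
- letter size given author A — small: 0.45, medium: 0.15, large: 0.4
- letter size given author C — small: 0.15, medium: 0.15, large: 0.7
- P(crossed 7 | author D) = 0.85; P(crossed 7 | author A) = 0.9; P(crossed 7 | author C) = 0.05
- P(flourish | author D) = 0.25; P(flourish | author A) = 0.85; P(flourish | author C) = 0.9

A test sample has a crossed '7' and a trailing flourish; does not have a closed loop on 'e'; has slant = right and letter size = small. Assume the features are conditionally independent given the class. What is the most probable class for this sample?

author A

author D: 0.25 × 0.05 × (1−0.4) × 0.05 × 0.85 × 0.25 = 0.0000796875
author A: 0.4 × 0.1 × (1−0.8) × 0.45 × 0.9 × 0.85 = 0.002754
author C: 0.35 × 0.45 × (1−0.1) × 0.15 × 0.05 × 0.9 = 0.0009568125
Highest score → author A.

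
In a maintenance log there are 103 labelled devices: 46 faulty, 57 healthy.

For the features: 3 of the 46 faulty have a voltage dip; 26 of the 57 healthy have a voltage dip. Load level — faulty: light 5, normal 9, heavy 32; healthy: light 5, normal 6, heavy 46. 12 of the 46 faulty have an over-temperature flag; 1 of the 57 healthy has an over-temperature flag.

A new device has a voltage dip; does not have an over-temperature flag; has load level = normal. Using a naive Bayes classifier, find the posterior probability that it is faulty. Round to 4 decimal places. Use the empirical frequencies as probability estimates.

faulty: (46/103) × (3/46) × (9/46) × (34/46) ≈ 0.00421201
healthy: (57/103) × (26/57) × (6/57) × (56/57) ≈ 0.0261051
P(faulty | x) = 0.00421201 / 0.03031711 ≈ 0.1389

0.1389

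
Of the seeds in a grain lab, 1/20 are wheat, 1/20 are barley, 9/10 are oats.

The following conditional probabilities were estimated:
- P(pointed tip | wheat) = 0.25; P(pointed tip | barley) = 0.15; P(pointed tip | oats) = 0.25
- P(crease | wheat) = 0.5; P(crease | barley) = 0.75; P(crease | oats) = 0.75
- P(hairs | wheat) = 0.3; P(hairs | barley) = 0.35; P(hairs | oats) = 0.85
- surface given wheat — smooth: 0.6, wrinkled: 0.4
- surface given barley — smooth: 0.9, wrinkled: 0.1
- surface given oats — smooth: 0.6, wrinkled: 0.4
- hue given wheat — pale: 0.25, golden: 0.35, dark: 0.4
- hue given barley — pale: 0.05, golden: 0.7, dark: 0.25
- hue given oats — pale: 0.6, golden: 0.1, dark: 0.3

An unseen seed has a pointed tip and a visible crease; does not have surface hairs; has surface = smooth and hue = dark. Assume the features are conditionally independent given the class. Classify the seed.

oats

wheat: 0.05 × 0.25 × 0.5 × (1−0.3) × 0.6 × 0.4 = 0.00105
barley: 0.05 × 0.15 × 0.75 × (1−0.35) × 0.9 × 0.25 = 0.00082265625
oats: 0.9 × 0.25 × 0.75 × (1−0.85) × 0.6 × 0.3 = 0.00455625
Highest score → oats.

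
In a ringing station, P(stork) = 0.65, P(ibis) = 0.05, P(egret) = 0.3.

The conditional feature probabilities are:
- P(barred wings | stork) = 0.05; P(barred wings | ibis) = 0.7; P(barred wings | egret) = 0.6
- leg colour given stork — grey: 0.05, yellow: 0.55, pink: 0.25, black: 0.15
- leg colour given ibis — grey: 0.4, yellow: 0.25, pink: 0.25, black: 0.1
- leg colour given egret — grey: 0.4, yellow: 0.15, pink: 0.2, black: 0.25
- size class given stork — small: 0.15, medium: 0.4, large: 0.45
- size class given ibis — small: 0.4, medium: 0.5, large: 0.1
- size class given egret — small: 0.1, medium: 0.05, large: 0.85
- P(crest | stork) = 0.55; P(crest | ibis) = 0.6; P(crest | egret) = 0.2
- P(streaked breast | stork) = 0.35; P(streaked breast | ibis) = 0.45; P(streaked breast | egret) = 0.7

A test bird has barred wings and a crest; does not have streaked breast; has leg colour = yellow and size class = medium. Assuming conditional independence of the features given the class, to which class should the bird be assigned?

stork

stork: 0.65 × 0.05 × 0.55 × 0.4 × 0.55 × (1−0.35) = 0.002556125
ibis: 0.05 × 0.7 × 0.25 × 0.5 × 0.6 × (1−0.45) = 0.00144375
egret: 0.3 × 0.6 × 0.15 × 0.05 × 0.2 × (1−0.7) = 0.000081
Highest score → stork.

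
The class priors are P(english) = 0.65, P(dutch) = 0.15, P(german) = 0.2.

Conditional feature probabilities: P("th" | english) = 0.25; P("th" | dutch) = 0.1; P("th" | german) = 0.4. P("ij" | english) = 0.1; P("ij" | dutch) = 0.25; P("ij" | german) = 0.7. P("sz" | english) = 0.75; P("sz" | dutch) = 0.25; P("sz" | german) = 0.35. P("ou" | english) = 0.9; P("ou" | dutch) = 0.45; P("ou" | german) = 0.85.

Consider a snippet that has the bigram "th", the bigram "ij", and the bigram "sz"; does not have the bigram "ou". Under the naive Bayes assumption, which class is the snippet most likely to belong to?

german

english: 0.65 × 0.25 × 0.1 × 0.75 × (1−0.9) = 0.00121875
dutch: 0.15 × 0.1 × 0.25 × 0.25 × (1−0.45) = 0.000515625
german: 0.2 × 0.4 × 0.7 × 0.35 × (1−0.85) = 0.00294
Highest score → german.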